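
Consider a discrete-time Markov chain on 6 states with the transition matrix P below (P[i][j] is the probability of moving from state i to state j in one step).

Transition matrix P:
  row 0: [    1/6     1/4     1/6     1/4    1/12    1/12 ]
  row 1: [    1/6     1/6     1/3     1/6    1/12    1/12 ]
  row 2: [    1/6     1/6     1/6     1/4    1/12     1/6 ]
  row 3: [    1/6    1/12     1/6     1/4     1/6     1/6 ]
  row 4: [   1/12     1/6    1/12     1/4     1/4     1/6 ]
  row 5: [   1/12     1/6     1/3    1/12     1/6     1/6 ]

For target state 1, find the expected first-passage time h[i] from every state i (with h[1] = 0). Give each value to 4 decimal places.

First-step conditioning: h[1] = 0; for i ≠ 1, h[i] = 1 + Σ_k P[i][k]·h[k].
  h[0] = 1 + 1/6·h[0] + 1/6·h[2] + 1/4·h[3] + 1/12·h[4] + 1/12·h[5]
  h[2] = 1 + 1/6·h[0] + 1/6·h[2] + 1/4·h[3] + 1/12·h[4] + 1/6·h[5]
  h[3] = 1 + 1/6·h[0] + 1/6·h[2] + 1/4·h[3] + 1/6·h[4] + 1/6·h[5]
  h[4] = 1 + 1/12·h[0] + 1/12·h[2] + 1/4·h[3] + 1/4·h[4] + 1/6·h[5]
  h[5] = 1 + 1/12·h[0] + 1/3·h[2] + 1/12·h[3] + 1/6·h[4] + 1/6·h[5]
Solving the 5×5 linear system over states ≠ 1 gives exactly h = [12584/2193, 0, 13720/2193, 24788/3655, 23056/3655, 4544/731] (h[1] = 0 is the target).

h = [5.7383, 0.0000, 6.2563, 6.7819, 6.3081, 6.2161]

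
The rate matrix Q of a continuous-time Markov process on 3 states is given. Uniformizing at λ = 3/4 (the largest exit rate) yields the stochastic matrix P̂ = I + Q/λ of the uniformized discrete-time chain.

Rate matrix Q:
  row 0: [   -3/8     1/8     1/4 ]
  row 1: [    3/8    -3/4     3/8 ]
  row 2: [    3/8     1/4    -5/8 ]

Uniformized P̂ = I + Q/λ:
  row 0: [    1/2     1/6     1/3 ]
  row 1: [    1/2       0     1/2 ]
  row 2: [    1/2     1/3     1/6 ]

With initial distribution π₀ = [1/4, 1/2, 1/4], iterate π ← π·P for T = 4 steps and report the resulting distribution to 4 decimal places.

t=0: π = [0.2500, 0.5000, 0.2500]
t=1: π = [0.5000, 0.1250, 0.3750]
t=2: π = [0.5000, 0.2083, 0.2917]
t=3: π = [0.5000, 0.1806, 0.3194]
t=4: π = [0.5000, 0.1898, 0.3102]

π = [0.5000, 0.1898, 0.3102]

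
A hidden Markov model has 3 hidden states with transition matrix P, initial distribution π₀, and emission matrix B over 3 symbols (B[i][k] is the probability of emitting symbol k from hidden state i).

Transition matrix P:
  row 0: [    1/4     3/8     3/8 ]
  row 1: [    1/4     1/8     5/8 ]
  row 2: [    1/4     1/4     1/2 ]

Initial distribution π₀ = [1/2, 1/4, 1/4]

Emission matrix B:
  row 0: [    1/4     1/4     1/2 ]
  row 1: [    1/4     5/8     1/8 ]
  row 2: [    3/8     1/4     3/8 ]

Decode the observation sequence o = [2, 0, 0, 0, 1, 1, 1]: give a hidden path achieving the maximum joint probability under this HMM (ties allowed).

path = [0, 2, 2, 2, 1, 2, 1]

t=0: δ = [2.500e-01, 3.125e-02, 9.375e-02]  (obs o_0=2)
t=1: δ = [1.562e-02, 2.344e-02, 3.516e-02]  ψ = [0, 0, 0]  (obs o_1=0)
t=2: δ = [2.197e-03, 2.197e-03, 6.592e-03]  ψ = [2, 2, 2]  (obs o_2=0)
t=3: δ = [4.120e-04, 4.120e-04, 1.236e-03]  ψ = [2, 2, 2]  (obs o_3=0)
t=4: δ = [7.725e-05, 1.931e-04, 1.545e-04]  ψ = [2, 2, 2]  (obs o_4=1)
t=5: δ = [1.207e-05, 2.414e-05, 3.017e-05]  ψ = [1, 2, 1]  (obs o_5=1)
t=6: δ = [1.886e-06, 4.715e-06, 3.772e-06]  ψ = [2, 2, 1]  (obs o_6=1)
backtrack: best end state = 1; path = [0, 2, 2, 2, 1, 2, 1]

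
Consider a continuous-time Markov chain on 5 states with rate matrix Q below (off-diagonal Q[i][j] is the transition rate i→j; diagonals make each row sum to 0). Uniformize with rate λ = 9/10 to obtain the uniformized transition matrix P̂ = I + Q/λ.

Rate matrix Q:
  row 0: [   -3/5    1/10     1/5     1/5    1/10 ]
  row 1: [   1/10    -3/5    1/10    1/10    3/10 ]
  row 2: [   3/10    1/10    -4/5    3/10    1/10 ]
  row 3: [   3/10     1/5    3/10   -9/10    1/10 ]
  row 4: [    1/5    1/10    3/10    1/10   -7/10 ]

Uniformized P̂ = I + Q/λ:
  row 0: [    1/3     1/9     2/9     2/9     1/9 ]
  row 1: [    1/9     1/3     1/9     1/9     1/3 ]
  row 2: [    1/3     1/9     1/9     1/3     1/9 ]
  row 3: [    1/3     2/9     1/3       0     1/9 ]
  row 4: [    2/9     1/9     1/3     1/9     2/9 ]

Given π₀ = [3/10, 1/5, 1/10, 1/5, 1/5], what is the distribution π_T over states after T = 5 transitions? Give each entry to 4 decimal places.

π = [0.2776, 0.1673, 0.2172, 0.1710, 0.1668]

t=0: π = [0.3000, 0.2000, 0.1000, 0.2000, 0.2000]
t=1: π = [0.2667, 0.1778, 0.2333, 0.1444, 0.1778]
t=2: π = [0.2741, 0.1667, 0.2123, 0.1765, 0.1704]
t=3: π = [0.2774, 0.1678, 0.2187, 0.1691, 0.1671]
t=4: π = [0.2775, 0.1672, 0.2166, 0.1717, 0.1670]
t=5: π = [0.2776, 0.1673, 0.2172, 0.1710, 0.1668]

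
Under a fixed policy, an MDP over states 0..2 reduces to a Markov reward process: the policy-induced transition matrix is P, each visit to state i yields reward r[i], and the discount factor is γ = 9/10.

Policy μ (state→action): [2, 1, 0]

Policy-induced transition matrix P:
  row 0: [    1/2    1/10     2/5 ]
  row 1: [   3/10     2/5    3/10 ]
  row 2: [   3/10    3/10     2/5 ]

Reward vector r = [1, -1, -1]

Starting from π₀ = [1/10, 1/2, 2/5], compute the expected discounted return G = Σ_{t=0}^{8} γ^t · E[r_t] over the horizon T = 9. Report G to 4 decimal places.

G = -2.2022

t=0: π = [0.1000, 0.5000, 0.4000], E[r] = -0.8000, γ^t·E[r] = -0.800000, running G = -0.800000
t=1: π = [0.3200, 0.3300, 0.3500], E[r] = -0.3600, γ^t·E[r] = -0.324000, running G = -1.124000
t=2: π = [0.3640, 0.2690, 0.3670], E[r] = -0.2720, γ^t·E[r] = -0.220320, running G = -1.344320
t=3: π = [0.3728, 0.2541, 0.3731], E[r] = -0.2544, γ^t·E[r] = -0.185458, running G = -1.529778
t=4: π = [0.3746, 0.2509, 0.3746], E[r] = -0.2509, γ^t·E[r] = -0.164602, running G = -1.694380
t=5: π = [0.3749, 0.2502, 0.3749], E[r] = -0.2502, γ^t·E[r] = -0.147726, running G = -1.842106
t=6: π = [0.3750, 0.2500, 0.3750], E[r] = -0.2500, γ^t·E[r] = -0.132879, running G = -1.974985
t=7: π = [0.3750, 0.2500, 0.3750], E[r] = -0.2500, γ^t·E[r] = -0.119578, running G = -2.094563
t=8: π = [0.3750, 0.2500, 0.3750], E[r] = -0.2500, γ^t·E[r] = -0.107617, running G = -2.202180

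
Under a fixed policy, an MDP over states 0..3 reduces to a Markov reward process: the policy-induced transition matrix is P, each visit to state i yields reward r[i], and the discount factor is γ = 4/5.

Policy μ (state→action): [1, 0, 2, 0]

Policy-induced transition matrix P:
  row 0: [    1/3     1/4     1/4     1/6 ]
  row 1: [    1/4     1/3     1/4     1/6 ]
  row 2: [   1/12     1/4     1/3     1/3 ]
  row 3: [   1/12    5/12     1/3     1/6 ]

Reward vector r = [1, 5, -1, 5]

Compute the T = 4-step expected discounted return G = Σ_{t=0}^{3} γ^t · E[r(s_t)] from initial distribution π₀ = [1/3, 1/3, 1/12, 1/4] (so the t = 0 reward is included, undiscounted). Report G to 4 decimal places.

G = 8.0137

t=0: π = [0.3333, 0.3333, 0.0833, 0.2500], E[r] = 3.1667, γ^t·E[r] = 3.166667, running G = 3.166667
t=1: π = [0.2222, 0.3194, 0.2778, 0.1806], E[r] = 2.4444, γ^t·E[r] = 1.955556, running G = 5.122222
t=2: π = [0.1921, 0.3067, 0.2882, 0.2130], E[r] = 2.5023, γ^t·E[r] = 1.601481, running G = 6.723704
t=3: π = [0.1825, 0.3111, 0.2918, 0.2147], E[r] = 2.5195, γ^t·E[r] = 1.289975, running G = 8.013679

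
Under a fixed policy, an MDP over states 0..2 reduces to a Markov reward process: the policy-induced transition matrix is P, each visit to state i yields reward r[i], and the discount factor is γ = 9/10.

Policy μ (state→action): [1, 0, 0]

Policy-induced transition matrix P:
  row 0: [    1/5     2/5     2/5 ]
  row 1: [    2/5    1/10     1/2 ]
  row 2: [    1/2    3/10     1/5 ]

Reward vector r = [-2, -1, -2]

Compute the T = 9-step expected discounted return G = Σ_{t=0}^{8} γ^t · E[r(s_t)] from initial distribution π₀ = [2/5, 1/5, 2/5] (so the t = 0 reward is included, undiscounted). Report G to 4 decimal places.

t=0: π = [0.4000, 0.2000, 0.4000], E[r] = -1.8000, γ^t·E[r] = -1.800000, running G = -1.800000
t=1: π = [0.3600, 0.3000, 0.3400], E[r] = -1.7000, γ^t·E[r] = -1.530000, running G = -3.330000
t=2: π = [0.3620, 0.2760, 0.3620], E[r] = -1.7240, γ^t·E[r] = -1.396440, running G = -4.726440
t=3: π = [0.3638, 0.2810, 0.3552], E[r] = -1.7190, γ^t·E[r] = -1.253151, running G = -5.979591
t=4: π = [0.3628, 0.2802, 0.3571], E[r] = -1.7198, γ^t·E[r] = -1.128374, running G = -7.107965
t=5: π = [0.3632, 0.2802, 0.3566], E[r] = -1.7198, γ^t·E[r] = -1.015501, running G = -8.123466
t=6: π = [0.3630, 0.2803, 0.3567], E[r] = -1.7197, γ^t·E[r] = -0.913936, running G = -9.037402
t=7: π = [0.3631, 0.2802, 0.3567], E[r] = -1.7198, γ^t·E[r] = -0.822551, running G = -9.859954
t=8: π = [0.3631, 0.2803, 0.3567], E[r] = -1.7197, γ^t·E[r] = -0.740293, running G = -10.600247

G = -10.6002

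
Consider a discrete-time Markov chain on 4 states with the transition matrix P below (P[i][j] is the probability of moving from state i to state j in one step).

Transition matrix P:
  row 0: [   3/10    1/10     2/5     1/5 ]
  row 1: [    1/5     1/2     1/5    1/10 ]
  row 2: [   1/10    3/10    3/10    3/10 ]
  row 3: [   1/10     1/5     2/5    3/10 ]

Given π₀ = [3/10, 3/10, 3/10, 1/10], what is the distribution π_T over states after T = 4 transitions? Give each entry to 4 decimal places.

t=0: π = [0.3000, 0.3000, 0.3000, 0.1000]
t=1: π = [0.1900, 0.2900, 0.3100, 0.2100]
t=2: π = [0.1670, 0.2990, 0.3110, 0.2230]
t=3: π = [0.1633, 0.3041, 0.3091, 0.2235]
t=4: π = [0.1631, 0.3058, 0.3083, 0.2229]

π = [0.1631, 0.3058, 0.3083, 0.2229]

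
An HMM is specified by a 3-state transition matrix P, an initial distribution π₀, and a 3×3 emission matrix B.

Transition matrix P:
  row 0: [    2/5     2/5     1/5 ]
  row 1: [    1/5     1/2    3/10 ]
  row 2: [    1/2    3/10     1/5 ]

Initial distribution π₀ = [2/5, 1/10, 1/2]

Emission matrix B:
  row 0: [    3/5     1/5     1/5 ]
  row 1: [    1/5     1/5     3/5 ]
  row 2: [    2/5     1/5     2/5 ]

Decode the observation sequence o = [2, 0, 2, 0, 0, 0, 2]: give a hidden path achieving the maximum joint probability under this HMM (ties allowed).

path = [2, 0, 1, 2, 0, 0, 1]

t=0: δ = [8.000e-02, 6.000e-02, 2.000e-01]  (obs o_0=2)
t=1: δ = [6.000e-02, 1.200e-02, 1.600e-02]  ψ = [2, 2, 2]  (obs o_1=0)
t=2: δ = [4.800e-03, 1.440e-02, 4.800e-03]  ψ = [0, 0, 0]  (obs o_2=2)
t=3: δ = [1.728e-03, 1.440e-03, 1.728e-03]  ψ = [1, 1, 1]  (obs o_3=0)
t=4: δ = [5.184e-04, 1.440e-04, 1.728e-04]  ψ = [2, 1, 1]  (obs o_4=0)
t=5: δ = [1.244e-04, 4.147e-05, 4.147e-05]  ψ = [0, 0, 0]  (obs o_5=0)
t=6: δ = [9.953e-06, 2.986e-05, 9.953e-06]  ψ = [0, 0, 0]  (obs o_6=2)
backtrack: best end state = 1; path = [2, 0, 1, 2, 0, 0, 1]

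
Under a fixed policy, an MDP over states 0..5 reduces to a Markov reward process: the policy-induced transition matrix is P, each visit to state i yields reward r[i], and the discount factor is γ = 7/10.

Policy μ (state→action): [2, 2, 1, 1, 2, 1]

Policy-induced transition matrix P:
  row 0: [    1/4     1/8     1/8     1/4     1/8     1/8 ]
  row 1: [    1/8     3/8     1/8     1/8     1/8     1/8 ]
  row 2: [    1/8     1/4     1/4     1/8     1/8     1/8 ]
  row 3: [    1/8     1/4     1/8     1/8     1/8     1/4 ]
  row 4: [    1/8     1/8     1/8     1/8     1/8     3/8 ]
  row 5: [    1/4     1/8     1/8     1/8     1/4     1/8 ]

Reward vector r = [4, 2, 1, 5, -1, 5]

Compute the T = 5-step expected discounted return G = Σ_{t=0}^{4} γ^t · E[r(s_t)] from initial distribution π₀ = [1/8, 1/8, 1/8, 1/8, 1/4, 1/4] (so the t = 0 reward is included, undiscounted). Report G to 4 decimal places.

G = 7.3695

t=0: π = [0.1250, 0.1250, 0.1250, 0.1250, 0.2500, 0.2500], E[r] = 2.5000, γ^t·E[r] = 2.500000, running G = 2.500000
t=1: π = [0.1719, 0.1875, 0.1406, 0.1406, 0.1563, 0.2031], E[r] = 2.7656, γ^t·E[r] = 1.935938, running G = 4.435938
t=2: π = [0.1719, 0.2070, 0.1426, 0.1465, 0.1504, 0.1816], E[r] = 2.7344, γ^t·E[r] = 1.339844, running G = 5.775781
t=3: π = [0.1692, 0.2129, 0.1428, 0.1465, 0.1477, 0.1809], E[r] = 2.7346, γ^t·E[r] = 0.937974, running G = 6.713756
t=4: π = [0.1688, 0.2144, 0.1429, 0.1461, 0.1476, 0.1802], E[r] = 2.7310, γ^t·E[r] = 0.655710, running G = 7.369466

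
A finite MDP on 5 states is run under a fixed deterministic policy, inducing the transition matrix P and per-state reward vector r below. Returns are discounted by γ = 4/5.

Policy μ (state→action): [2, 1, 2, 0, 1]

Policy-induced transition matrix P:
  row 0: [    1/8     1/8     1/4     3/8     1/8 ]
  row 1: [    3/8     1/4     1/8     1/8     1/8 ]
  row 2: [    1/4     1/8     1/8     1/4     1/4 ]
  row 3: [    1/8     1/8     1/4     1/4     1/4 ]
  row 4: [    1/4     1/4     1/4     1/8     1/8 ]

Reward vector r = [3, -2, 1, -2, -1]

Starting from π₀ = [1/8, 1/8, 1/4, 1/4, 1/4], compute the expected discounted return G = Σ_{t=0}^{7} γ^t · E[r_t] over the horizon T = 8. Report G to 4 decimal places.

t=0: π = [0.1250, 0.1250, 0.2500, 0.2500, 0.2500], E[r] = -0.3750, γ^t·E[r] = -0.375000, running G = -0.375000
t=1: π = [0.2188, 0.1719, 0.2031, 0.2188, 0.1875], E[r] = -0.1094, γ^t·E[r] = -0.087500, running G = -0.462500
t=2: π = [0.2168, 0.1699, 0.2031, 0.2324, 0.1777], E[r] = -0.1289, γ^t·E[r] = -0.082500, running G = -0.545000
t=3: π = [0.2151, 0.1685, 0.2034, 0.2336, 0.1794], E[r] = -0.1350, γ^t·E[r] = -0.069125, running G = -0.614125
t=4: π = [0.2150, 0.1685, 0.2035, 0.2334, 0.1796], E[r] = -0.1350, γ^t·E[r] = -0.055288, running G = -0.669413
t=5: π = [0.2150, 0.1685, 0.2035, 0.2334, 0.1796], E[r] = -0.1348, γ^t·E[r] = -0.044175, running G = -0.713588
t=6: π = [0.2150, 0.1685, 0.2035, 0.2334, 0.1796], E[r] = -0.1348, γ^t·E[r] = -0.035339, running G = -0.748927
t=7: π = [0.2150, 0.1685, 0.2035, 0.2334, 0.1796], E[r] = -0.1348, γ^t·E[r] = -0.028272, running G = -0.777199

G = -0.7772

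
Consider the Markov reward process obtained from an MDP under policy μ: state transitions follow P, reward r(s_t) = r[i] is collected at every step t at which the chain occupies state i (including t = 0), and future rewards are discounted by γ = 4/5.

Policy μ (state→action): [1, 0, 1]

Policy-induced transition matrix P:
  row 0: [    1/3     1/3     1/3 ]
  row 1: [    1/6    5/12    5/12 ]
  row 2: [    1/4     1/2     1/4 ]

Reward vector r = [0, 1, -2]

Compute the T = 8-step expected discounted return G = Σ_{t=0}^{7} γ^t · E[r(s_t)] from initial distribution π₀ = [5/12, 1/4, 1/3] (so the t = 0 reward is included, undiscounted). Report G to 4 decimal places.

t=0: π = [0.4167, 0.2500, 0.3333], E[r] = -0.4167, γ^t·E[r] = -0.416667, running G = -0.416667
t=1: π = [0.2639, 0.4097, 0.3264], E[r] = -0.2431, γ^t·E[r] = -0.194444, running G = -0.611111
t=2: π = [0.2378, 0.4219, 0.3403], E[r] = -0.2587, γ^t·E[r] = -0.165556, running G = -0.776667
t=3: π = [0.2347, 0.4252, 0.3401], E[r] = -0.2551, γ^t·E[r] = -0.130593, running G = -0.907259
t=4: π = [0.2341, 0.4255, 0.3404], E[r] = -0.2554, γ^t·E[r] = -0.104607, running G = -1.011867
t=5: π = [0.2341, 0.4255, 0.3404], E[r] = -0.2553, γ^t·E[r] = -0.083661, running G = -1.095528
t=6: π = [0.2340, 0.4255, 0.3404], E[r] = -0.2553, γ^t·E[r] = -0.066931, running G = -1.162459
t=7: π = [0.2340, 0.4255, 0.3404], E[r] = -0.2553, γ^t·E[r] = -0.053544, running G = -1.216003

G = -1.2160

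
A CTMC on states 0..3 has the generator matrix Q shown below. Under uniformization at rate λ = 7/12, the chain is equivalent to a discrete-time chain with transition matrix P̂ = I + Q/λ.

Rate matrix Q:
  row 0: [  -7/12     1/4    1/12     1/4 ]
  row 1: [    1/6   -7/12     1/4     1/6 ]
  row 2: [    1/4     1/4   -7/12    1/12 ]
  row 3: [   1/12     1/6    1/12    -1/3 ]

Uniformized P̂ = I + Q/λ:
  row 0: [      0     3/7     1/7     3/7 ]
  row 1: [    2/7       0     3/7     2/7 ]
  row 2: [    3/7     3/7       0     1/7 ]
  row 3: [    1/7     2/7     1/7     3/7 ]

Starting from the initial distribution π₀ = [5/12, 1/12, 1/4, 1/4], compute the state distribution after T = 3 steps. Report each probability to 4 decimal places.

t=0: π = [0.4167, 0.0833, 0.2500, 0.2500]
t=1: π = [0.1667, 0.3571, 0.1310, 0.3452]
t=2: π = [0.2075, 0.2262, 0.2262, 0.3401]
t=3: π = [0.2102, 0.2830, 0.1752, 0.3316]

π = [0.2102, 0.2830, 0.1752, 0.3316]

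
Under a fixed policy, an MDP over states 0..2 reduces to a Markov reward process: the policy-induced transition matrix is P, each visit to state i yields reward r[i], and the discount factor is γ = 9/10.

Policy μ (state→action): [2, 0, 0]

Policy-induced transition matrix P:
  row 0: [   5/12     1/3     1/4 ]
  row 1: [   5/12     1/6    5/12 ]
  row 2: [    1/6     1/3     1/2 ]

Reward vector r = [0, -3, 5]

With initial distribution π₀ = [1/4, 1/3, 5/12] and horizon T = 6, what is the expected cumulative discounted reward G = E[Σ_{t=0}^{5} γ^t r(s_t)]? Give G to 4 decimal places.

t=0: π = [0.2500, 0.3333, 0.4167], E[r] = 1.0833, γ^t·E[r] = 1.083333, running G = 1.083333
t=1: π = [0.3125, 0.2778, 0.4097], E[r] = 1.2153, γ^t·E[r] = 1.093750, running G = 2.177083
t=2: π = [0.3142, 0.2870, 0.3987], E[r] = 1.1325, γ^t·E[r] = 0.917344, running G = 3.094427
t=3: π = [0.3170, 0.2855, 0.3975], E[r] = 1.1311, γ^t·E[r] = 0.824590, running G = 3.919017
t=4: π = [0.3173, 0.2858, 0.3970], E[r] = 1.1276, γ^t·E[r] = 0.739792, running G = 4.658809
t=5: π = [0.3174, 0.2857, 0.3969], E[r] = 1.1272, γ^t·E[r] = 0.665603, running G = 5.324412

G = 5.3244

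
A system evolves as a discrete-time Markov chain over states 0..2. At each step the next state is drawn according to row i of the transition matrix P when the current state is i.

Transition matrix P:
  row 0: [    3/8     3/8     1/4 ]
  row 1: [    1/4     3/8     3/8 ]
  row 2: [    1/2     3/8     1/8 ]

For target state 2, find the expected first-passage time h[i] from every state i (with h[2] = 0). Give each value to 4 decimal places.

First-step conditioning: h[2] = 0; for i ≠ 2, h[i] = 1 + Σ_k P[i][k]·h[k].
  h[0] = 1 + 3/8·h[0] + 3/8·h[1]
  h[1] = 1 + 1/4·h[0] + 3/8·h[1]
Solving the 2×2 linear system over states ≠ 2 gives exactly h = [64/19, 56/19, 0] (h[2] = 0 is the target).

h = [3.3684, 2.9474, 0.0000]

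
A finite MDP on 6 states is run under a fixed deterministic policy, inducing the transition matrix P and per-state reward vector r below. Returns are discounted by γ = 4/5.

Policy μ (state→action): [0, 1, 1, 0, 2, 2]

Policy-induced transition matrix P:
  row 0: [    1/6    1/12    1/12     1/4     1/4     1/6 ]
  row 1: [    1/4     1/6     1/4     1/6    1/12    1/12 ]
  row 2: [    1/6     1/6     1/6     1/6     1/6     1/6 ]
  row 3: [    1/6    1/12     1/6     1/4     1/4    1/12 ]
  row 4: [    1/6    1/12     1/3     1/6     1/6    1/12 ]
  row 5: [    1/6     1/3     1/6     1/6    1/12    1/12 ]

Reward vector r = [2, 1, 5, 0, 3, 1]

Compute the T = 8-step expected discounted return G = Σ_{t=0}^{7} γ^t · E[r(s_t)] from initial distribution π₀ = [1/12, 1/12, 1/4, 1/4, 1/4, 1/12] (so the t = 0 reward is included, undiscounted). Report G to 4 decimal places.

G = 9.0453

t=0: π = [0.0833, 0.0833, 0.2500, 0.2500, 0.2500, 0.0833], E[r] = 2.3333, γ^t·E[r] = 2.333333, running G = 2.333333
t=1: π = [0.1736, 0.1319, 0.2083, 0.1944, 0.1806, 0.1111], E[r] = 2.1736, γ^t·E[r] = 1.738889, running G = 4.072222
t=2: π = [0.1777, 0.1395, 0.1933, 0.1973, 0.1771, 0.1152], E[r] = 2.1076, γ^t·E[r] = 1.348889, running G = 5.421111
t=3: π = [0.1783, 0.1399, 0.1930, 0.1979, 0.1767, 0.1142], E[r] = 2.1058, γ^t·E[r] = 1.078148, running G = 6.499259
t=4: π = [0.1783, 0.1396, 0.1929, 0.1980, 0.1768, 0.1143], E[r] = 2.1056, γ^t·E[r] = 0.862471, running G = 7.361730
t=5: π = [0.1783, 0.1396, 0.1929, 0.1980, 0.1769, 0.1143], E[r] = 2.1057, γ^t·E[r] = 0.689989, running G = 8.051719
t=6: π = [0.1783, 0.1396, 0.1929, 0.1980, 0.1769, 0.1143], E[r] = 2.1057, γ^t·E[r] = 0.551996, running G = 8.603715
t=7: π = [0.1783, 0.1396, 0.1929, 0.1980, 0.1769, 0.1143], E[r] = 2.1057, γ^t·E[r] = 0.441597, running G = 9.045312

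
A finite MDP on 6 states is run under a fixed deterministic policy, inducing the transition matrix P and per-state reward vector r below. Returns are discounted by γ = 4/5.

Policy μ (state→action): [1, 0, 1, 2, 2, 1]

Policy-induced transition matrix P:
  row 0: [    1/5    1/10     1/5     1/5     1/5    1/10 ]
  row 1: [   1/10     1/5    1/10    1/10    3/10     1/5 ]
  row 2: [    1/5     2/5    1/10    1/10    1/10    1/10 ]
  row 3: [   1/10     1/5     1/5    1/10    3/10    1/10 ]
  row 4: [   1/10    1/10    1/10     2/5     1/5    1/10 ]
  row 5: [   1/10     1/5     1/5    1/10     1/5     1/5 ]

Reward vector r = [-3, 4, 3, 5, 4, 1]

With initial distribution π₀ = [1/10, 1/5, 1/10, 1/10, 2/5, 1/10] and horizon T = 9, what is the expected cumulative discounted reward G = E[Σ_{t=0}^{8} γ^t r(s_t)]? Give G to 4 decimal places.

G = 12.2572

t=0: π = [0.1000, 0.2000, 0.1000, 0.1000, 0.4000, 0.1000], E[r] = 3.0000, γ^t·E[r] = 3.000000, running G = 3.000000
t=1: π = [0.1200, 0.1700, 0.1300, 0.2300, 0.2200, 0.1300], E[r] = 2.8700, γ^t·E[r] = 2.296000, running G = 5.296000
t=2: π = [0.1250, 0.1920, 0.1480, 0.1780, 0.2270, 0.1300], E[r] = 2.7650, γ^t·E[r] = 1.769600, running G = 7.065600
t=3: π = [0.1273, 0.1944, 0.1433, 0.1806, 0.2222, 0.1322], E[r] = 2.7496, γ^t·E[r] = 1.407795, running G = 8.473395
t=4: π = [0.1271, 0.1937, 0.1440, 0.1794, 0.2232, 0.1327], E[r] = 2.7480, γ^t·E[r] = 1.125573, running G = 9.598968
t=5: π = [0.1271, 0.1938, 0.1439, 0.1797, 0.2229, 0.1326], E[r] = 2.7481, γ^t·E[r] = 0.900493, running G = 10.499461
t=6: π = [0.1271, 0.1938, 0.1439, 0.1796, 0.2230, 0.1326], E[r] = 2.7480, γ^t·E[r] = 0.720373, running G = 11.219834
t=7: π = [0.1271, 0.1938, 0.1439, 0.1796, 0.2229, 0.1326], E[r] = 2.7480, γ^t·E[r] = 0.576299, running G = 11.796133
t=8: π = [0.1271, 0.1938, 0.1439, 0.1796, 0.2229, 0.1326], E[r] = 2.7480, γ^t·E[r] = 0.461039, running G = 12.257172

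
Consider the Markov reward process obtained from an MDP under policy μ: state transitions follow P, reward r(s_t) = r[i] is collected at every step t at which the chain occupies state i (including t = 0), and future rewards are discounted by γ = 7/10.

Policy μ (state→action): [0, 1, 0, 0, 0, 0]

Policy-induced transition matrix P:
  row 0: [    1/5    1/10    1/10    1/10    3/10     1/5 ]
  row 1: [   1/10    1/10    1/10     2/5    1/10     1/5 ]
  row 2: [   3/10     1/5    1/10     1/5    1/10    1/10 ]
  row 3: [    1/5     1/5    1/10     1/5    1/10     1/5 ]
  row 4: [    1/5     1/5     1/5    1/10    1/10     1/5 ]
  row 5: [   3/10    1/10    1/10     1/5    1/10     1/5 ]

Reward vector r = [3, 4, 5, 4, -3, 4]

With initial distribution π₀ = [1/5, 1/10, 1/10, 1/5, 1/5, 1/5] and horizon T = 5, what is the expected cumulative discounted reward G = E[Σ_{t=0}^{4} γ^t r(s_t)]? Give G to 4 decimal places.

t=0: π = [0.2000, 0.1000, 0.1000, 0.2000, 0.2000, 0.2000], E[r] = 2.5000, γ^t·E[r] = 2.500000, running G = 2.500000
t=1: π = [0.2200, 0.1500, 0.1200, 0.1800, 0.1400, 0.1900], E[r] = 2.9200, γ^t·E[r] = 2.044000, running G = 4.544000
t=2: π = [0.2160, 0.1440, 0.1140, 0.1940, 0.1440, 0.1880], E[r] = 2.8900, γ^t·E[r] = 1.416100, running G = 5.960100
t=3: π = [0.2158, 0.1452, 0.1144, 0.1928, 0.1432, 0.1886], E[r] = 2.8962, γ^t·E[r] = 0.993397, running G = 6.953497
t=4: π = [0.2158, 0.1450, 0.1143, 0.1931, 0.1432, 0.1886], E[r] = 2.8964, γ^t·E[r] = 0.695430, running G = 7.648927

G = 7.6489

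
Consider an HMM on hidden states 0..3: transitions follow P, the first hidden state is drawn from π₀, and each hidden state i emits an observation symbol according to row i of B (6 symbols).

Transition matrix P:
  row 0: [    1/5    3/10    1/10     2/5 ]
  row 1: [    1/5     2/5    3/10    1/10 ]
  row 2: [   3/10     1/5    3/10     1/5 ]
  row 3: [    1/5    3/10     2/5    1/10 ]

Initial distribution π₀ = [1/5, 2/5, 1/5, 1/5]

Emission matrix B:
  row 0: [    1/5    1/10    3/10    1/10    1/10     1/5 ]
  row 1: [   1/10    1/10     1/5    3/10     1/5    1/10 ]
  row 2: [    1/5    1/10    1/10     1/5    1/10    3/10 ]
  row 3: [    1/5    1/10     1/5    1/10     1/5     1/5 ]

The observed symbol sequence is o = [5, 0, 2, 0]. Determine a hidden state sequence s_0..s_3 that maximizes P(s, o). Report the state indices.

path = [2, 2, 0, 3]

t=0: δ = [4.000e-02, 4.000e-02, 6.000e-02, 4.000e-02]  (obs o_0=5)
t=1: δ = [3.600e-03, 1.600e-03, 3.600e-03, 3.200e-03]  ψ = [2, 1, 2, 0]  (obs o_1=0)
t=2: δ = [3.240e-04, 2.160e-04, 1.280e-04, 2.880e-04]  ψ = [2, 0, 3, 0]  (obs o_2=2)
t=3: δ = [1.296e-05, 9.720e-06, 2.304e-05, 2.592e-05]  ψ = [0, 0, 3, 0]  (obs o_3=0)
backtrack: best end state = 3; path = [2, 2, 0, 3]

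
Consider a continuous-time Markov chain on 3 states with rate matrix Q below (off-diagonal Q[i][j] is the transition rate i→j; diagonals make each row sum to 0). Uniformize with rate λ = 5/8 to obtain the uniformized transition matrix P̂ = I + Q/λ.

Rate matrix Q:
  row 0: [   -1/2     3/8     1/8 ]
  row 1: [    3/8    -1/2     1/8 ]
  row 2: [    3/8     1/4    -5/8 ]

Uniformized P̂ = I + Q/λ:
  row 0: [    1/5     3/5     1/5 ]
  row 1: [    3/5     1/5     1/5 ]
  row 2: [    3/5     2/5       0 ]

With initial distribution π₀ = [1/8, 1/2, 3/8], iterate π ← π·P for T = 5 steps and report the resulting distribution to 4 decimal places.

π = [0.4317, 0.4017, 0.1666]

t=0: π = [0.1250, 0.5000, 0.3750]
t=1: π = [0.5500, 0.3250, 0.1250]
t=2: π = [0.3800, 0.4450, 0.1750]
t=3: π = [0.4480, 0.3870, 0.1650]
t=4: π = [0.4208, 0.4122, 0.1670]
t=5: π = [0.4317, 0.4017, 0.1666]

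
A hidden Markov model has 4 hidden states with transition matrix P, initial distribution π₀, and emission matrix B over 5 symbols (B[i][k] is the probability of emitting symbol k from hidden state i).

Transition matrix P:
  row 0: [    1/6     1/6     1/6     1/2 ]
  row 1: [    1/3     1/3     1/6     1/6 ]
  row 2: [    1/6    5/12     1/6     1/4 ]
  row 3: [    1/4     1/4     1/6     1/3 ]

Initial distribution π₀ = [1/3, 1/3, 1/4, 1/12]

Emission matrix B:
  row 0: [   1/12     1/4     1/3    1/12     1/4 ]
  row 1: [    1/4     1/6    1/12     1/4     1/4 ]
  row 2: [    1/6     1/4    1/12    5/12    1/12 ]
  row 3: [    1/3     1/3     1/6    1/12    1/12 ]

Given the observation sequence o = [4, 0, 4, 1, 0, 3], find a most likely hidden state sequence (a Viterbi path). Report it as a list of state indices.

path = [0, 3, 0, 3, 3, 2]

t=0: δ = [8.333e-02, 8.333e-02, 2.083e-02, 6.944e-03]  (obs o_0=4)
t=1: δ = [2.315e-03, 6.944e-03, 2.315e-03, 1.389e-02]  ψ = [1, 1, 0, 0]  (obs o_1=0)
t=2: δ = [8.681e-04, 8.681e-04, 1.929e-04, 3.858e-04]  ψ = [3, 3, 3, 3]  (obs o_2=4)
t=3: δ = [7.234e-05, 4.823e-05, 3.617e-05, 1.447e-04]  ψ = [1, 1, 0, 0]  (obs o_3=1)
t=4: δ = [3.014e-06, 9.042e-06, 4.019e-06, 1.608e-05]  ψ = [3, 3, 3, 3]  (obs o_4=0)
t=5: δ = [3.349e-07, 1.005e-06, 1.116e-06, 4.465e-07]  ψ = [3, 3, 3, 3]  (obs o_5=3)
backtrack: best end state = 2; path = [0, 3, 0, 3, 3, 2]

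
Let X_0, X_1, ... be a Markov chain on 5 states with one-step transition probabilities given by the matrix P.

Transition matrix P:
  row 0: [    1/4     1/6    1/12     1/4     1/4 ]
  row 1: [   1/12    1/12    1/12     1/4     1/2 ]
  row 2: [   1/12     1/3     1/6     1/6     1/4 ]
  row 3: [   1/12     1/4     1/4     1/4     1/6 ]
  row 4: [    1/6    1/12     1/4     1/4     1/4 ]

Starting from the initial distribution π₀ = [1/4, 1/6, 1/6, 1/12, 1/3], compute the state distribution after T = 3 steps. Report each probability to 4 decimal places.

π = [0.1279, 0.1797, 0.1831, 0.2347, 0.2746]

t=0: π = [0.2500, 0.1667, 0.1667, 0.0833, 0.3333]
t=1: π = [0.1528, 0.1597, 0.1667, 0.2361, 0.2847]
t=2: π = [0.1325, 0.1771, 0.1840, 0.2361, 0.2703]
t=3: π = [0.1279, 0.1797, 0.1831, 0.2347, 0.2746]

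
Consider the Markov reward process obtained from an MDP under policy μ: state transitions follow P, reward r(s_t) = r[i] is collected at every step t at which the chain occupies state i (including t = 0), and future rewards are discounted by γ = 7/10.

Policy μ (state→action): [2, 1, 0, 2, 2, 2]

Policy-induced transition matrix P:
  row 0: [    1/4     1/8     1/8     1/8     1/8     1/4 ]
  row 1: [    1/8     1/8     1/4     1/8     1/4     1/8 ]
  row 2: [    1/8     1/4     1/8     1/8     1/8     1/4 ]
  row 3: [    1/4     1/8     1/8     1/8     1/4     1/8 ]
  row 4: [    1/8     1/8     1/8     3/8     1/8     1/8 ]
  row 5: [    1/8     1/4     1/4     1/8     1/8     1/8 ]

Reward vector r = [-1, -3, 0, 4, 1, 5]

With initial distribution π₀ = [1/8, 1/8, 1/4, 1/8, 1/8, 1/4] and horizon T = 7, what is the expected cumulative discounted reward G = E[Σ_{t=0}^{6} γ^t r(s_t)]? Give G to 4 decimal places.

G = 3.3728

t=0: π = [0.1250, 0.1250, 0.2500, 0.1250, 0.1250, 0.2500], E[r] = 1.3750, γ^t·E[r] = 1.375000, running G = 1.375000
t=1: π = [0.1563, 0.1875, 0.1719, 0.1563, 0.1563, 0.1719], E[r] = 0.9219, γ^t·E[r] = 0.645313, running G = 2.020313
t=2: π = [0.1641, 0.1680, 0.1699, 0.1641, 0.1680, 0.1660], E[r] = 0.9863, γ^t·E[r] = 0.483301, running G = 2.503613
t=3: π = [0.1660, 0.1670, 0.1667, 0.1670, 0.1665, 0.1667], E[r] = 1.0012, γ^t·E[r] = 0.343419, running G = 2.847032
t=4: π = [0.1666, 0.1667, 0.1667, 0.1666, 0.1667, 0.1666], E[r] = 0.9995, γ^t·E[r] = 0.239990, running G = 3.087022
t=5: π = [0.1667, 0.1667, 0.1667, 0.1667, 0.1667, 0.1667], E[r] = 1.0001, γ^t·E[r] = 0.168087, running G = 3.255109
t=6: π = [0.1667, 0.1667, 0.1667, 0.1667, 0.1667, 0.1667], E[r] = 1.0000, γ^t·E[r] = 0.117648, running G = 3.372757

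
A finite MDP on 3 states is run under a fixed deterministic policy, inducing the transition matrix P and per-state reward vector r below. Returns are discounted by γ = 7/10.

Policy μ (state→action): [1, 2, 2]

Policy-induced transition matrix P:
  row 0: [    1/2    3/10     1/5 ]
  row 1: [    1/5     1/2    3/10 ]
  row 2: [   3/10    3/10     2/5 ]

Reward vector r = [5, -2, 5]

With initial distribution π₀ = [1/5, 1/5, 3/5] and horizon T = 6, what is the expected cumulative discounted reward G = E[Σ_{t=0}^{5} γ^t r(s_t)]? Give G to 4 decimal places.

t=0: π = [0.2000, 0.2000, 0.6000], E[r] = 3.6000, γ^t·E[r] = 3.600000, running G = 3.600000
t=1: π = [0.3200, 0.3400, 0.3400], E[r] = 2.6200, γ^t·E[r] = 1.834000, running G = 5.434000
t=2: π = [0.3300, 0.3680, 0.3020], E[r] = 2.4240, γ^t·E[r] = 1.187760, running G = 6.621760
t=3: π = [0.3292, 0.3736, 0.2972], E[r] = 2.3848, γ^t·E[r] = 0.817986, running G = 7.439746
t=4: π = [0.3285, 0.3747, 0.2968], E[r] = 2.3770, γ^t·E[r] = 0.570708, running G = 8.010454
t=5: π = [0.3282, 0.3749, 0.2968], E[r] = 2.3754, γ^t·E[r] = 0.399232, running G = 8.409687

G = 8.4097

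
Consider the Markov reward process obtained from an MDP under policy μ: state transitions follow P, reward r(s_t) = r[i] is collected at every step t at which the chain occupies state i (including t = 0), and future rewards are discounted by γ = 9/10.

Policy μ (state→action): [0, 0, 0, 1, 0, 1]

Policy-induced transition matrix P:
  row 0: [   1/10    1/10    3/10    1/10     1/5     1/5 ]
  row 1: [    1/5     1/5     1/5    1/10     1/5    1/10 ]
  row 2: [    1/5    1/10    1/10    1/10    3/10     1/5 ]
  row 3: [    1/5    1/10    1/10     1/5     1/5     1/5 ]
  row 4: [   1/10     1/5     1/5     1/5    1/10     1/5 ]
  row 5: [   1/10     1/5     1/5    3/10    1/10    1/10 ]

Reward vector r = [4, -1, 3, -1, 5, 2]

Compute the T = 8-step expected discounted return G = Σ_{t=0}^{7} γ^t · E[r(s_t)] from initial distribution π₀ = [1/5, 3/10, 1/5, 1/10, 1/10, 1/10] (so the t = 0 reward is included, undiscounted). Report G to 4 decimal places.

G = 11.5837

t=0: π = [0.2000, 0.3000, 0.2000, 0.1000, 0.1000, 0.1000], E[r] = 1.7000, γ^t·E[r] = 1.700000, running G = 1.700000
t=1: π = [0.1600, 0.1500, 0.1900, 0.1400, 0.2000, 0.1600], E[r] = 2.2400, γ^t·E[r] = 2.016000, running G = 3.716000
t=2: π = [0.1480, 0.1510, 0.1830, 0.1660, 0.1830, 0.1690], E[r] = 2.0770, γ^t·E[r] = 1.682370, running G = 5.398370
t=3: π = [0.1500, 0.1503, 0.1799, 0.1687, 0.1831, 0.1680], E[r] = 2.0722, γ^t·E[r] = 1.510634, running G = 6.909004
t=4: π = [0.1499, 0.1501, 0.1801, 0.1688, 0.1829, 0.1682], E[r] = 2.0718, γ^t·E[r] = 1.359308, running G = 8.268312
t=5: π = [0.1499, 0.1501, 0.1801, 0.1688, 0.1829, 0.1682], E[r] = 2.0719, γ^t·E[r] = 1.223424, running G = 9.491736
t=6: π = [0.1499, 0.1501, 0.1801, 0.1688, 0.1829, 0.1682], E[r] = 2.0718, γ^t·E[r] = 1.101059, running G = 10.592795
t=7: π = [0.1499, 0.1501, 0.1801, 0.1688, 0.1829, 0.1682], E[r] = 2.0718, γ^t·E[r] = 0.990955, running G = 11.583749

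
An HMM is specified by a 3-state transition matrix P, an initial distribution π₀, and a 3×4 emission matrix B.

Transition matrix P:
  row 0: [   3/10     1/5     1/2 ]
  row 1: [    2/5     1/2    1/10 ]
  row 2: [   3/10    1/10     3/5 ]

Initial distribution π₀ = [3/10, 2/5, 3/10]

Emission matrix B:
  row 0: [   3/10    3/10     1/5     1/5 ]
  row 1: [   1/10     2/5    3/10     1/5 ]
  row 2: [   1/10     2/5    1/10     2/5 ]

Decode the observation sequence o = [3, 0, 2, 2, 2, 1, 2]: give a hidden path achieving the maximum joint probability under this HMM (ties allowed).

path = [2, 0, 1, 1, 1, 1, 1]

t=0: δ = [6.000e-02, 8.000e-02, 1.200e-01]  (obs o_0=3)
t=1: δ = [1.080e-02, 4.000e-03, 7.200e-03]  ψ = [2, 1, 2]  (obs o_1=0)
t=2: δ = [6.480e-04, 6.480e-04, 5.400e-04]  ψ = [0, 0, 0]  (obs o_2=2)
t=3: δ = [5.184e-05, 9.720e-05, 3.240e-05]  ψ = [1, 1, 0]  (obs o_3=2)
t=4: δ = [7.776e-06, 1.458e-05, 2.592e-06]  ψ = [1, 1, 0]  (obs o_4=2)
t=5: δ = [1.750e-06, 2.916e-06, 1.555e-06]  ψ = [1, 1, 0]  (obs o_5=1)
t=6: δ = [2.333e-07, 4.374e-07, 9.331e-08]  ψ = [1, 1, 2]  (obs o_6=2)
backtrack: best end state = 1; path = [2, 0, 1, 1, 1, 1, 1]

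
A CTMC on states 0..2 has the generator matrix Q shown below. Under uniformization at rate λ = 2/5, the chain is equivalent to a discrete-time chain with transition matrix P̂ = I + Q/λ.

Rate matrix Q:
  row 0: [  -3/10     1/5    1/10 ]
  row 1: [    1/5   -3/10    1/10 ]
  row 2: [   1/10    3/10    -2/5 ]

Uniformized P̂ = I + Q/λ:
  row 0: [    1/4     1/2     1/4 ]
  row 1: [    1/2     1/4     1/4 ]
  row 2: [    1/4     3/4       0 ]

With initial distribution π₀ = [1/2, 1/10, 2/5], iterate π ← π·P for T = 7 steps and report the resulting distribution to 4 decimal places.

π = [0.3599, 0.4401, 0.2000]

t=0: π = [0.5000, 0.1000, 0.4000]
t=1: π = [0.2750, 0.5750, 0.1500]
t=2: π = [0.3938, 0.3938, 0.2125]
t=3: π = [0.3484, 0.4547, 0.1969]
t=4: π = [0.3637, 0.4355, 0.2008]
t=5: π = [0.3589, 0.4413, 0.1998]
t=6: π = [0.3603, 0.4396, 0.2000]
t=7: π = [0.3599, 0.4401, 0.2000]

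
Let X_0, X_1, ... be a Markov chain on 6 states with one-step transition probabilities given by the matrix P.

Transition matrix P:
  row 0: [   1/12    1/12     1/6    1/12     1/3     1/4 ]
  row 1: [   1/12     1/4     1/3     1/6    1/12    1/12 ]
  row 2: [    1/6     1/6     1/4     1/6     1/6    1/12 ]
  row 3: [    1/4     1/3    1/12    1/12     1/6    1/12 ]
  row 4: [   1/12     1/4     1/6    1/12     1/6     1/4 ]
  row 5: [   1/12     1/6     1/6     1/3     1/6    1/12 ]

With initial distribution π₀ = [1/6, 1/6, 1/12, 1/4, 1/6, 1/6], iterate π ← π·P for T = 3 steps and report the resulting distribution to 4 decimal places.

π = [0.1258, 0.2137, 0.2068, 0.1522, 0.1693, 0.1321]

t=0: π = [0.1667, 0.1667, 0.0833, 0.2500, 0.1667, 0.1667]
t=1: π = [0.1319, 0.2222, 0.1806, 0.1458, 0.1806, 0.1389]
t=2: π = [0.1227, 0.2135, 0.2066, 0.1516, 0.1701, 0.1354]
t=3: π = [0.1258, 0.2137, 0.2068, 0.1522, 0.1693, 0.1321]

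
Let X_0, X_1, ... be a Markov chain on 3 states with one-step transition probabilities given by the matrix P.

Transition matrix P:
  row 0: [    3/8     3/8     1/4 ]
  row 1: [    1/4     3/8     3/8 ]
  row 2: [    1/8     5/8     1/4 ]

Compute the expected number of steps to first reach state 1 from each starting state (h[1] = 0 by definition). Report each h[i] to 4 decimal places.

First-step conditioning: h[1] = 0; for i ≠ 1, h[i] = 1 + Σ_k P[i][k]·h[k].
  h[0] = 1 + 3/8·h[0] + 1/4·h[2]
  h[2] = 1 + 1/8·h[0] + 1/4·h[2]
Solving the 2×2 linear system over states ≠ 1 gives exactly h = [16/7, 0, 12/7] (h[1] = 0 is the target).

h = [2.2857, 0.0000, 1.7143]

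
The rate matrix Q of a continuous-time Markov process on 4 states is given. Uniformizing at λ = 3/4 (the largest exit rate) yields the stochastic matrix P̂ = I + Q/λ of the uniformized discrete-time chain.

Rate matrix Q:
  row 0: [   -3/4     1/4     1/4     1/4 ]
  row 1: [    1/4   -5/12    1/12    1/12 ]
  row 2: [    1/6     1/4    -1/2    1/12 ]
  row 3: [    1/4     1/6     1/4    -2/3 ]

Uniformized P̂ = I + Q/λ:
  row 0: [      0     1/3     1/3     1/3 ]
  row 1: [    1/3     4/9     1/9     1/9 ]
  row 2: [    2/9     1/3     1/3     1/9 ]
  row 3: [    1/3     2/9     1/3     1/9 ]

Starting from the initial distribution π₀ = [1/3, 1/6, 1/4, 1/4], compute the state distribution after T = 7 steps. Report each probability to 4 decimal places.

t=0: π = [0.3333, 0.1667, 0.2500, 0.2500]
t=1: π = [0.1944, 0.3241, 0.2963, 0.1852]
t=2: π = [0.2356, 0.3488, 0.2613, 0.1543]
t=3: π = [0.2258, 0.3549, 0.2558, 0.1635]
t=4: π = [0.2297, 0.3546, 0.2545, 0.1613]
t=5: π = [0.2285, 0.3548, 0.2545, 0.1621]
t=6: π = [0.2289, 0.3547, 0.2545, 0.1619]
t=7: π = [0.2288, 0.3548, 0.2545, 0.1620]

π = [0.2288, 0.3548, 0.2545, 0.1620]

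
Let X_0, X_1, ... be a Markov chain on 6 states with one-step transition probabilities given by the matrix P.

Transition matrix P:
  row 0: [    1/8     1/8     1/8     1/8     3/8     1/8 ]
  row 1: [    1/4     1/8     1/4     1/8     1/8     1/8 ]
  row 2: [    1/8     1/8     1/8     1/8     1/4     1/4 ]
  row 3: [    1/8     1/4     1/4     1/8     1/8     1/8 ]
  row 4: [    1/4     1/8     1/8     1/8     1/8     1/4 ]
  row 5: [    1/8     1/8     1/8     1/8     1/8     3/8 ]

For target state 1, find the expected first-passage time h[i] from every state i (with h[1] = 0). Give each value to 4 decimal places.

First-step conditioning: h[1] = 0; for i ≠ 1, h[i] = 1 + Σ_k P[i][k]·h[k].
  h[0] = 1 + 1/8·h[0] + 1/8·h[2] + 1/8·h[3] + 3/8·h[4] + 1/8·h[5]
  h[2] = 1 + 1/8·h[0] + 1/8·h[2] + 1/8·h[3] + 1/4·h[4] + 1/4·h[5]
  h[3] = 1 + 1/8·h[0] + 1/4·h[2] + 1/8·h[3] + 1/8·h[4] + 1/8·h[5]
  h[4] = 1 + 1/4·h[0] + 1/8·h[2] + 1/8·h[3] + 1/8·h[4] + 1/4·h[5]
  h[5] = 1 + 1/8·h[0] + 1/8·h[2] + 1/8·h[3] + 1/8·h[4] + 3/8·h[5]
Solving the 5×5 linear system over states ≠ 1 gives exactly h = [64/9, 0, 64/9, 56/9, 64/9, 64/9] (h[1] = 0 is the target).

h = [7.1111, 0.0000, 7.1111, 6.2222, 7.1111, 7.1111]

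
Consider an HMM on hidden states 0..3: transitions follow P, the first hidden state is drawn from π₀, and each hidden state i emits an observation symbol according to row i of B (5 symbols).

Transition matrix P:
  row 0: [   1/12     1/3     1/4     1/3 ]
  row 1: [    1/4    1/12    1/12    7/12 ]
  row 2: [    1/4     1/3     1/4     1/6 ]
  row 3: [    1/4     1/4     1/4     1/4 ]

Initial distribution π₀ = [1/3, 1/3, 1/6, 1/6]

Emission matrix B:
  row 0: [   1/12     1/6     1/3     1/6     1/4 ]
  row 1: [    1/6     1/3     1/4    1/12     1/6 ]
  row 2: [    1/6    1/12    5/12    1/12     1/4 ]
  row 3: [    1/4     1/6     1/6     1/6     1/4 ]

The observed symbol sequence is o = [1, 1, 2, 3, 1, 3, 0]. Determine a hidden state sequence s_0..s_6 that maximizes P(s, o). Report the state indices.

t=0: δ = [5.556e-02, 1.111e-01, 1.389e-02, 2.778e-02]  (obs o_0=1)
t=1: δ = [4.630e-03, 6.173e-03, 1.157e-03, 1.080e-02]  ψ = [1, 0, 0, 1]  (obs o_1=1)
t=2: δ = [9.002e-04, 6.752e-04, 1.125e-03, 6.001e-04]  ψ = [3, 3, 3, 1]  (obs o_2=2)
t=3: δ = [4.689e-05, 3.126e-05, 2.344e-05, 6.564e-05]  ψ = [2, 2, 2, 1]  (obs o_3=3)
t=4: δ = [2.735e-06, 5.470e-06, 1.368e-06, 3.039e-06]  ψ = [3, 3, 3, 1]  (obs o_4=1)
t=5: δ = [2.279e-07, 7.597e-08, 6.331e-08, 5.318e-07]  ψ = [1, 0, 3, 1]  (obs o_5=3)
t=6: δ = [1.108e-08, 2.216e-08, 2.216e-08, 3.324e-08]  ψ = [3, 3, 3, 3]  (obs o_6=0)
backtrack: best end state = 3; path = [1, 3, 1, 3, 1, 3, 3]

path = [1, 3, 1, 3, 1, 3, 3]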